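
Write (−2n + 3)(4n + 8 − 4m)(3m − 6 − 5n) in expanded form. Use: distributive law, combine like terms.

−64mn^2 + 68n^2 + 40n^3 − 96n + 24m^2n + 144m − 144 − 36m^2

(−2n + 3)(4n + 8 − 4m)(3m − 6 − 5n)
= (−8n^2 − 16n + 8mn + 12n + 24 − 12m)(3m − 6 − 5n)    [distributive law]
= (−8n^2 − 4n + 8mn + 24 − 12m)(3m − 6 − 5n)    [combine like terms]
= −24mn^2 + 48n^2 + 40n^3 − 12mn + 24n + 20n^2 + 24m^2n − 48mn − 40mn^2 + 72m − 144 − 120n − 36m^2 + 72m + 60mn    [distributive law]
= −64mn^2 + 68n^2 + 40n^3 − 96n + 24m^2n + 144m − 144 − 36m^2    [combine like terms]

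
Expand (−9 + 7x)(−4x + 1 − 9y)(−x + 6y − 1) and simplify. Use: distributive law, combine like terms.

(−9 + 7x)(−4x + 1 − 9y)(−x + 6y − 1)
= (36x − 9 + 81y − 28x^2 + 7x − 63xy)(−x + 6y − 1)    [distributive law]
= (43x − 9 + 81y − 28x^2 − 63xy)(−x + 6y − 1)    [combine like terms]
= −43x^2 + 258xy − 43x + 9x − 54y + 9 − 81xy + 486y^2 − 81y + 28x^3 − 168x^2y + 28x^2 + 63x^2y − 378xy^2 + 63xy    [distributive law]
= −15x^2 + 240xy − 34x − 135y + 9 + 486y^2 + 28x^3 − 105x^2y − 378xy^2    [combine like terms]

−15x^2 + 240xy − 34x − 135y + 9 + 486y^2 + 28x^3 − 105x^2y − 378xy^2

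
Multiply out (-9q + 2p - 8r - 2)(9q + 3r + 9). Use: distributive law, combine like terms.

(-9q + 2p - 8r - 2)(9q + 3r + 9)
= -81q^2 - 27qr - 81q + 18pq + 6pr + 18p - 72qr - 24r^2 - 72r - 18q - 6r - 18    [distributive law]
= -81q^2 - 99qr - 99q + 18pq + 6pr + 18p - 24r^2 - 78r - 18    [combine like terms]

-81q^2 - 99qr - 99q + 18pq + 6pr + 18p - 24r^2 - 78r - 18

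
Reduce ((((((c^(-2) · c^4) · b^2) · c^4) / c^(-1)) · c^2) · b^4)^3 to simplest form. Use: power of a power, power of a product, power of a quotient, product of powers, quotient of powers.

((((((c^(-2) · c^4) · b^2) · c^4) / c^(-1)) · c^2) · b^4)^3
= ((((((c^(-2) · c^4) · b^2) · c^4) / c^(-1)) · c^2)^3) · ((b^4)^3)    [power of a product]
= ((((((c^(-2) · c^4) · b^2) · c^4) / c^(-1))^3) · ((c^2)^3)) · ((b^4)^3)    [power of a product]
= ((((((c^(-2) · c^4) · b^2) · c^4)^3) / ((c^(-1))^3)) · ((c^2)^3)) · ((b^4)^3)    [power of a quotient]
= ((((((c^(-2) · c^4) · b^2)^3) · ((c^4)^3)) / ((c^(-1))^3)) · ((c^2)^3)) · ((b^4)^3)    [power of a product]
= ((((((c^(-2) · c^4)^3) · ((b^2)^3)) · ((c^4)^3)) / ((c^(-1))^3)) · ((c^2)^3)) · ((b^4)^3)    [power of a product]
= (((((((c^(-2))^3) · ((c^4)^3)) · ((b^2)^3)) · ((c^4)^3)) / ((c^(-1))^3)) · ((c^2)^3)) · ((b^4)^3)    [power of a product]
= (((((c^(-6) · ((c^4)^3)) · ((b^2)^3)) · ((c^4)^3)) / ((c^(-1))^3)) · ((c^2)^3)) · ((b^4)^3)    [power of a power]
= (((((c^(-6) · c^12) · ((b^2)^3)) · ((c^4)^3)) / ((c^(-1))^3)) · ((c^2)^3)) · ((b^4)^3)    [power of a power]
= ((((c^6 · ((b^2)^3)) · ((c^4)^3)) / ((c^(-1))^3)) · ((c^2)^3)) · ((b^4)^3)    [product of powers]
= ((((c^6 · b^6) · ((c^4)^3)) / ((c^(-1))^3)) · ((c^2)^3)) · ((b^4)^3)    [power of a power]
= ((((c^6 · b^6) · c^12) / ((c^(-1))^3)) · ((c^2)^3)) · ((b^4)^3)    [power of a power]
= ((((c^6 · b^6) · c^12) / c^(-3)) · ((c^2)^3)) · ((b^4)^3)    [power of a power]
= ((((c^6 · b^6) · c^12) / c^(-3)) · c^6) · ((b^4)^3)    [power of a power]
= ((((c^6 · b^6) · c^12) / c^(-3)) · c^6) · b^12    [power of a power]
= b^18·c^27    [quotient of powers; product of powers]

b^18·c^27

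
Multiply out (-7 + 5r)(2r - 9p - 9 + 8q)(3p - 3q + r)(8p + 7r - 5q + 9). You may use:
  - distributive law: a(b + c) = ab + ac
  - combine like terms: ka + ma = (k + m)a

-804p^2r - 1405pr^2 + 1334pqr + 801pr + 1232qr^2 - 509q^2r - 549qr - 323r^3 - 90r^2 + 1512p^3 - 3801p^2q + 3213p^2 + 3129pq^2 - 5670pq + 1701p + 2457q^2 - 1701q + 567r - 840q^3 - 1065p^2r^2 - 25pr^3 + 1940pqr^2 + 20qr^3 - 890q^2r^2 + 70r^4 - 1080p^3r + 2715p^2qr - 2235pq^2r + 600q^3r

(-7 + 5r)(2r - 9p - 9 + 8q)(3p - 3q + r)(8p + 7r - 5q + 9)
= (-14r + 63p + 63 - 56q + 10r^2 - 45pr - 45r + 40qr)(3p - 3q + r)(8p + 7r - 5q + 9)    [distributive law]
= (-59r + 63p + 63 - 56q + 10r^2 - 45pr + 40qr)(3p - 3q + r)(8p + 7r - 5q + 9)    [combine like terms]
= (-177pr + 177qr - 59r^2 + 189p^2 - 189pq + 63pr + 189p - 189q + 63r - 168pq + 168q^2 - 56qr + 30pr^2 - 30qr^2 + 10r^3 - 135p^2r + 135pqr - 45pr^2 + 120pqr - 120q^2r + 40qr^2)(8p + 7r - 5q + 9)    [distributive law]
= (-114pr + 121qr - 59r^2 + 189p^2 - 357pq + 189p - 189q + 63r + 168q^2 - 15pr^2 + 10qr^2 + 10r^3 - 135p^2r + 255pqr - 120q^2r)(8p + 7r - 5q + 9)    [combine like terms]
= -912p^2r - 798pr^2 + 570pqr - 1026pr + 968pqr + 847qr^2 - 605q^2r + 1089qr - 472pr^2 - 413r^3 + 295qr^2 - 531r^2 + 1512p^3 + 1323p^2r - 945p^2q + 1701p^2 - 2856p^2q - 2499pqr + 1785pq^2 - 3213pq + 1512p^2 + 1323pr - 945pq + 1701p - 1512pq - 1323qr + 945q^2 - 1701q + 504pr + 441r^2 - 315qr + 567r + 1344pq^2 + 1176q^2r - 840q^3 + 1512q^2 - 120p^2r^2 - 105pr^3 + 75pqr^2 - 135pr^2 + 80pqr^2 + 70qr^3 - 50q^2r^2 + 90qr^2 + 80pr^3 + 70r^4 - 50qr^3 + 90r^3 - 1080p^3r - 945p^2r^2 + 675p^2qr - 1215p^2r + 2040p^2qr + 1785pqr^2 - 1275pq^2r + 2295pqr - 960pq^2r - 840q^2r^2 + 600q^3r - 1080q^2r    [distributive law]
= -804p^2r - 1405pr^2 + 1334pqr + 801pr + 1232qr^2 - 509q^2r - 549qr - 323r^3 - 90r^2 + 1512p^3 - 3801p^2q + 3213p^2 + 3129pq^2 - 5670pq + 1701p + 2457q^2 - 1701q + 567r - 840q^3 - 1065p^2r^2 - 25pr^3 + 1940pqr^2 + 20qr^3 - 890q^2r^2 + 70r^4 - 1080p^3r + 2715p^2qr - 2235pq^2r + 600q^3r    [combine like terms]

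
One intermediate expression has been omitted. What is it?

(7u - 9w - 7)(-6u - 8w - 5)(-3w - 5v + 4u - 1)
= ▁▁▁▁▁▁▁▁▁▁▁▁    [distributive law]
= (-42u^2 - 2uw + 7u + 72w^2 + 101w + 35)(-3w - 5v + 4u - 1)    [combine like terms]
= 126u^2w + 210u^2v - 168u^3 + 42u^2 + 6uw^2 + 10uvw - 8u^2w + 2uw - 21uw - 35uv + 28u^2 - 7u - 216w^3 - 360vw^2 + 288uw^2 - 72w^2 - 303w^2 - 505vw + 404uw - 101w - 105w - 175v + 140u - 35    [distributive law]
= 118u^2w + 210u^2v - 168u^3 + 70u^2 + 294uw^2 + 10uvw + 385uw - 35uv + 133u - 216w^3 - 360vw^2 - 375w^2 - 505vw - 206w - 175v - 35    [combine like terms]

By distributive law:

(-42u^2 - 56uw - 35u + 54uw + 72w^2 + 45w + 42u + 56w + 35)(-3w - 5v + 4u - 1)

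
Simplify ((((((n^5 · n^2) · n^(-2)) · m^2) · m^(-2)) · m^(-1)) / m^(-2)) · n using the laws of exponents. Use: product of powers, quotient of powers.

mn^6

((((((n^5 · n^2) · n^(-2)) · m^2) · m^(-2)) · m^(-1)) / m^(-2)) · n
= (((((n^7 · n^(-2)) · m^2) · m^(-2)) · m^(-1)) / m^(-2)) · n    [product of powers]
= ((((n^5 · m^2) · m^(-2)) · m^(-1)) / m^(-2)) · n    [product of powers]
= mn^6    [quotient of powers; product of powers]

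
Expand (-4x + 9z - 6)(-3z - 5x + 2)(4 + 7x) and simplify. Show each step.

120xz - 231x^2z + 234x^2 + 140x^3 + 4x - 108z^2 - 189xz^2 + 144z - 48

(-4x + 9z - 6)(-3z - 5x + 2)(4 + 7x)
= (12xz + 20x^2 - 8x - 27z^2 - 45xz + 18z + 18z + 30x - 12)(4 + 7x)    [distributive law]
= (-33xz + 20x^2 + 22x - 27z^2 + 36z - 12)(4 + 7x)    [combine like terms]
= -132xz - 231x^2z + 80x^2 + 140x^3 + 88x + 154x^2 - 108z^2 - 189xz^2 + 144z + 252xz - 48 - 84x    [distributive law]
= 120xz - 231x^2z + 234x^2 + 140x^3 + 4x - 108z^2 - 189xz^2 + 144z - 48    [combine like terms]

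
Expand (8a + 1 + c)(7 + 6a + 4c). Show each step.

62a + 48a² + 38ac + 7 + 11c + 4c²

(8a + 1 + c)(7 + 6a + 4c)
= 56a + 48a² + 32ac + 7 + 6a + 4c + 7c + 6ac + 4c²    [distributive law]
= 62a + 48a² + 38ac + 7 + 11c + 4c²    [combine like terms]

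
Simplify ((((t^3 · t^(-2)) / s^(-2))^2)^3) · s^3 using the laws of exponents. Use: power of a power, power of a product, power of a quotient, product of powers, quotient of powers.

s^15·t^6

((((t^3 · t^(-2)) / s^(-2))^2)^3) · s^3
= (((t^3 · t^(-2)) / s^(-2))^6) · s^3    [power of a power]
= (((t^3 · t^(-2))^6) / ((s^(-2))^6)) · s^3    [power of a quotient]
= ((((t^3)^6) · ((t^(-2))^6)) / ((s^(-2))^6)) · s^3    [power of a product]
= ((t^18 · ((t^(-2))^6)) / ((s^(-2))^6)) · s^3    [power of a power]
= ((t^18 · t^(-12)) / ((s^(-2))^6)) · s^3    [power of a power]
= (t^6 / ((s^(-2))^6)) · s^3    [product of powers]
= (t^6 / s^(-12)) · s^3    [power of a power]
= s^15·t^6    [quotient of powers]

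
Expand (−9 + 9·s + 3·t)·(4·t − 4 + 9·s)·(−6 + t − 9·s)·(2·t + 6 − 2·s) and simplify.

−72·t² + 1512·t − 270·s·t − 168·t³ − 156·s·t² − 1656·s²·t − 1296 + 2700·s + 2646·s² − 5508·s³ − 114·s·t³ − 882·s²·t² − 486·s³·t + 1458·s⁴ + 24·t⁴

(−9 + 9·s + 3·t)·(4·t − 4 + 9·s)·(−6 + t − 9·s)·(2·t + 6 − 2·s)
= (−36·t + 36 − 81·s + 36·s·t − 36·s + 81·s² + 12·t² − 12·t + 27·s·t)·(−6 + t − 9·s)·(2·t + 6 − 2·s)    [distributive law]
= (−48·t + 36 − 117·s + 63·s·t + 81·s² + 12·t²)·(−6 + t − 9·s)·(2·t + 6 − 2·s)    [combine like terms]
= (288·t − 48·t² + 432·s·t − 216 + 36·t − 324·s + 702·s − 117·s·t + 1053·s² − 378·s·t + 63·s·t² − 567·s²·t − 486·s² + 81·s²·t − 729·s³ − 72·t² + 12·t³ − 108·s·t²)·(2·t + 6 − 2·s)    [distributive law]
= (324·t − 120·t² − 63·s·t − 216 + 378·s + 567·s² − 45·s·t² − 486·s²·t − 729·s³ + 12·t³)·(2·t + 6 − 2·s)    [combine like terms]
= 648·t² + 1944·t − 648·s·t − 240·t³ − 720·t² + 240·s·t² − 126·s·t² − 378·s·t + 126·s²·t − 432·t − 1296 + 432·s + 756·s·t + 2268·s − 756·s² + 1134·s²·t + 3402·s² − 1134·s³ − 90·s·t³ − 270·s·t² + 90·s²·t² − 972·s²·t² − 2916·s²·t + 972·s³·t − 1458·s³·t − 4374·s³ + 1458·s⁴ + 24·t⁴ + 72·t³ − 24·s·t³    [distributive law]
= −72·t² + 1512·t − 270·s·t − 168·t³ − 156·s·t² − 1656·s²·t − 1296 + 2700·s + 2646·s² − 5508·s³ − 114·s·t³ − 882·s²·t² − 486·s³·t + 1458·s⁴ + 24·t⁴    [combine like terms]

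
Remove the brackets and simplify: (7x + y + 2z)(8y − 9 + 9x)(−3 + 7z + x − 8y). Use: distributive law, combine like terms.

(7x + y + 2z)(8y − 9 + 9x)(−3 + 7z + x − 8y)
= (56xy − 63x + 63x^2 + 8y^2 − 9y + 9xy + 16yz − 18z + 18xz)(−3 + 7z + x − 8y)    [distributive law]
= (65xy − 63x + 63x^2 + 8y^2 − 9y + 16yz − 18z + 18xz)(−3 + 7z + x − 8y)    [combine like terms]
= −195xy + 455xyz + 65x^2y − 520xy^2 + 189x − 441xz − 63x^2 + 504xy − 189x^2 + 441x^2z + 63x^3 − 504x^2y − 24y^2 + 56y^2z + 8xy^2 − 64y^3 + 27y − 63yz − 9xy + 72y^2 − 48yz + 112yz^2 + 16xyz − 128y^2z + 54z − 126z^2 − 18xz + 144yz − 54xz + 126xz^2 + 18x^2z − 144xyz    [distributive law]
= 300xy + 327xyz − 439x^2y − 512xy^2 + 189x − 513xz − 252x^2 + 459x^2z + 63x^3 + 48y^2 − 72y^2z − 64y^3 + 27y + 33yz + 112yz^2 + 54z − 126z^2 + 126xz^2    [combine like terms]

300xy + 327xyz − 439x^2y − 512xy^2 + 189x − 513xz − 252x^2 + 459x^2z + 63x^3 + 48y^2 − 72y^2z − 64y^3 + 27y + 33yz + 112yz^2 + 54z − 126z^2 + 126xz^2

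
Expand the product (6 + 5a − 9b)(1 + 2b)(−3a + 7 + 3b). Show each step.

(6 + 5a − 9b)(1 + 2b)(−3a + 7 + 3b)
= (6 + 12b + 5a + 10ab − 9b − 18b^2)(−3a + 7 + 3b)    [distributive law]
= (6 + 3b + 5a + 10ab − 18b^2)(−3a + 7 + 3b)    [combine like terms]
= −18a + 42 + 18b − 9ab + 21b + 9b^2 − 15a^2 + 35a + 15ab − 30a^2b + 70ab + 30ab^2 + 54ab^2 − 126b^2 − 54b^3    [distributive law]
= 17a + 42 + 39b + 76ab − 117b^2 − 15a^2 − 30a^2b + 84ab^2 − 54b^3    [combine like terms]

17a + 42 + 39b + 76ab − 117b^2 − 15a^2 − 30a^2b + 84ab^2 − 54b^3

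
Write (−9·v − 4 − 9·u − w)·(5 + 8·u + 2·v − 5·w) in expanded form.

−53·v − 90·u·v − 18·v² + 43·v·w − 20 − 77·u + 15·w − 72·u² + 37·u·w + 5·w²

(−9·v − 4 − 9·u − w)·(5 + 8·u + 2·v − 5·w)
= −45·v − 72·u·v − 18·v² + 45·v·w − 20 − 32·u − 8·v + 20·w − 45·u − 72·u² − 18·u·v + 45·u·w − 5·w − 8·u·w − 2·v·w + 5·w²    [distributive law]
= −53·v − 90·u·v − 18·v² + 43·v·w − 20 − 77·u + 15·w − 72·u² + 37·u·w + 5·w²    [combine like terms]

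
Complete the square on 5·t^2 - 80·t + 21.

5(t - 8)^2 - 299

5·t^2 - 80·t + 21
= 5(t^2 - 16·t) + 21    [factor out 5 from the t-terms]
= 5(t^2 - 16·t + 64 - 64) + 21    [add and subtract 64 inside the bracket]
= 5(t - 8)^2 - 320 + 21    [perfect-square identity]
= 5(t - 8)^2 - 299    [combine constants]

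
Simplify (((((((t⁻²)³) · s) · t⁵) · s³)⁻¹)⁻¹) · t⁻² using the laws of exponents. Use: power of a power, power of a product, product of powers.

(((((((t⁻²)³) · s) · t⁵) · s³)⁻¹)⁻¹) · t⁻²
= ((((((t⁻²)³) · s) · t⁵) · s³)¹) · t⁻²    [power of a power]
= ((((((t⁻²)³) · s) · t⁵)¹) · ((s³)¹)) · t⁻²    [power of a product]
= ((((((t⁻²)³) · s)¹) · ((t⁵)¹)) · ((s³)¹)) · t⁻²    [power of a product]
= ((((((t⁻²)³)¹) · (s¹)) · ((t⁵)¹)) · ((s³)¹)) · t⁻²    [power of a product]
= (((((t⁻²)³) · (s¹)) · ((t⁵)¹)) · ((s³)¹)) · t⁻²    [power of a power]
= (((t⁻⁶ · (s¹)) · ((t⁵)¹)) · ((s³)¹)) · t⁻²    [power of a power]
= (((t⁻⁶ · s) · ((t⁵)¹)) · ((s³)¹)) · t⁻²    [power of a power]
= (((t⁻⁶ · s) · t⁵) · ((s³)¹)) · t⁻²    [power of a power]
= (((t⁻⁶ · s) · t⁵) · s³) · t⁻²    [power of a power]
= s⁴·t⁻³    [product of powers]

s⁴·t⁻³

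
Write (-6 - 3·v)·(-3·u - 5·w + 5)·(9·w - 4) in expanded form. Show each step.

162·u·w - 72·u + 270·w^2 - 390·w + 120 + 81·u·v·w - 36·u·v + 135·v·w^2 - 195·v·w + 60·v

(-6 - 3·v)·(-3·u - 5·w + 5)·(9·w - 4)
= (18·u + 30·w - 30 + 9·u·v + 15·v·w - 15·v)·(9·w - 4)    [distributive law]
= 162·u·w - 72·u + 270·w^2 - 120·w - 270·w + 120 + 81·u·v·w - 36·u·v + 135·v·w^2 - 60·v·w - 135·v·w + 60·v    [distributive law]
= 162·u·w - 72·u + 270·w^2 - 390·w + 120 + 81·u·v·w - 36·u·v + 135·v·w^2 - 195·v·w + 60·v    [combine like terms]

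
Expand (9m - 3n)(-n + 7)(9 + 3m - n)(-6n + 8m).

(9m - 3n)(-n + 7)(9 + 3m - n)(-6n + 8m)
= (-9mn + 63m + 3n^2 - 21n)(9 + 3m - n)(-6n + 8m)    [distributive law]
= (-81mn - 27m^2n + 9mn^2 + 567m + 189m^2 - 63mn + 27n^2 + 9mn^2 - 3n^3 - 189n - 63mn + 21n^2)(-6n + 8m)    [distributive law]
= (-207mn - 27m^2n + 18mn^2 + 567m + 189m^2 + 48n^2 - 3n^3 - 189n)(-6n + 8m)    [combine like terms]
= 1242mn^2 - 1656m^2n + 162m^2n^2 - 216m^3n - 108mn^3 + 144m^2n^2 - 3402mn + 4536m^2 - 1134m^2n + 1512m^3 - 288n^3 + 384mn^2 + 18n^4 - 24mn^3 + 1134n^2 - 1512mn    [distributive law]
= 1626mn^2 - 2790m^2n + 306m^2n^2 - 216m^3n - 132mn^3 - 4914mn + 4536m^2 + 1512m^3 - 288n^3 + 18n^4 + 1134n^2    [combine like terms]

1626mn^2 - 2790m^2n + 306m^2n^2 - 216m^3n - 132mn^3 - 4914mn + 4536m^2 + 1512m^3 - 288n^3 + 18n^4 + 1134n^2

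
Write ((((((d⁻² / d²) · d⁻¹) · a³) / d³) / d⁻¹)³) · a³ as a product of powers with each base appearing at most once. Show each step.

((((((d⁻² / d²) · d⁻¹) · a³) / d³) / d⁻¹)³) · a³
= ((((((d⁻² / d²) · d⁻¹) · a³) / d³)³) / ((d⁻¹)³)) · a³    [power of a quotient]
= ((((((d⁻² / d²) · d⁻¹) · a³)³) / ((d³)³)) / ((d⁻¹)³)) · a³    [power of a quotient]
= ((((((d⁻² / d²) · d⁻¹)³) · ((a³)³)) / ((d³)³)) / ((d⁻¹)³)) · a³    [power of a product]
= ((((((d⁻² / d²)³) · ((d⁻¹)³)) · ((a³)³)) / ((d³)³)) / ((d⁻¹)³)) · a³    [power of a product]
= (((((((d⁻²)³) / ((d²)³)) · ((d⁻¹)³)) · ((a³)³)) / ((d³)³)) / ((d⁻¹)³)) · a³    [power of a quotient]
= (((((d⁻⁶ / ((d²)³)) · ((d⁻¹)³)) · ((a³)³)) / ((d³)³)) / ((d⁻¹)³)) · a³    [power of a power]
= (((((d⁻⁶ / d⁶) · ((d⁻¹)³)) · ((a³)³)) / ((d³)³)) / ((d⁻¹)³)) · a³    [power of a power]
= ((((d⁻¹² · ((d⁻¹)³)) · ((a³)³)) / ((d³)³)) / ((d⁻¹)³)) · a³    [quotient of powers]
= ((((d⁻¹² · d⁻³) · ((a³)³)) / ((d³)³)) / ((d⁻¹)³)) · a³    [power of a power]
= (((d⁻¹⁵ · ((a³)³)) / ((d³)³)) / ((d⁻¹)³)) · a³    [product of powers]
= (((d⁻¹⁵ · a⁹) / ((d³)³)) / ((d⁻¹)³)) · a³    [power of a power]
= (((d⁻¹⁵ · a⁹) / d⁹) / ((d⁻¹)³)) · a³    [power of a power]
= (((d⁻¹⁵ · a⁹) / d⁹) / d⁻³) · a³    [power of a power]
= a¹²·d⁻²¹    [quotient of powers; product of powers]

a¹²·d⁻²¹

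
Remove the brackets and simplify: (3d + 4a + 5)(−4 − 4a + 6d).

18d + 12ad + 18d^2 − 36a − 16a^2 − 20

(3d + 4a + 5)(−4 − 4a + 6d)
= −12d − 12ad + 18d^2 − 16a − 16a^2 + 24ad − 20 − 20a + 30d    [distributive law]
= 18d + 12ad + 18d^2 − 36a − 16a^2 − 20    [combine like terms]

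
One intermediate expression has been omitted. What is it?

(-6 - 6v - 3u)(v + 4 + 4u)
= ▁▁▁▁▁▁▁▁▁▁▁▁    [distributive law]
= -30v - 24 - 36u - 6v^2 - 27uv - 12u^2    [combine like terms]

By distributive law:

-6v - 24 - 24u - 6v^2 - 24v - 24uv - 3uv - 12u - 12u^2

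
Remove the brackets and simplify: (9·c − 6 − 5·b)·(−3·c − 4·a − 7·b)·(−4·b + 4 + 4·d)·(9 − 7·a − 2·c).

(9·c − 6 − 5·b)·(−3·c − 4·a − 7·b)·(−4·b + 4 + 4·d)·(9 − 7·a − 2·c)
= (−27·c^2 − 36·a·c − 63·b·c + 18·c + 24·a + 42·b + 15·b·c + 20·a·b + 35·b^2)·(−4·b + 4 + 4·d)·(9 − 7·a − 2·c)    [distributive law]
= (−27·c^2 − 36·a·c − 48·b·c + 18·c + 24·a + 42·b + 20·a·b + 35·b^2)·(−4·b + 4 + 4·d)·(9 − 7·a − 2·c)    [combine like terms]
= (108·b·c^2 − 108·c^2 − 108·c^2·d + 144·a·b·c − 144·a·c − 144·a·c·d + 192·b^2·c − 192·b·c − 192·b·c·d − 72·b·c + 72·c + 72·c·d − 96·a·b + 96·a + 96·a·d − 168·b^2 + 168·b + 168·b·d − 80·a·b^2 + 80·a·b + 80·a·b·d − 140·b^3 + 140·b^2 + 140·b^2·d)·(9 − 7·a − 2·c)    [distributive law]
= (108·b·c^2 − 108·c^2 − 108·c^2·d + 144·a·b·c − 144·a·c − 144·a·c·d + 192·b^2·c − 264·b·c − 192·b·c·d + 72·c + 72·c·d − 16·a·b + 96·a + 96·a·d − 28·b^2 + 168·b + 168·b·d − 80·a·b^2 + 80·a·b·d − 140·b^3 + 140·b^2·d)·(9 − 7·a − 2·c)    [combine like terms]
= 972·b·c^2 − 756·a·b·c^2 − 216·b·c^3 − 972·c^2 + 756·a·c^2 + 216·c^3 − 972·c^2·d + 756·a·c^2·d + 216·c^3·d + 1296·a·b·c − 1008·a^2·b·c − 288·a·b·c^2 − 1296·a·c + 1008·a^2·c + 288·a·c^2 − 1296·a·c·d + 1008·a^2·c·d + 288·a·c^2·d + 1728·b^2·c − 1344·a·b^2·c − 384·b^2·c^2 − 2376·b·c + 1848·a·b·c + 528·b·c^2 − 1728·b·c·d + 1344·a·b·c·d + 384·b·c^2·d + 648·c − 504·a·c − 144·c^2 + 648·c·d − 504·a·c·d − 144·c^2·d − 144·a·b + 112·a^2·b + 32·a·b·c + 864·a − 672·a^2 − 192·a·c + 864·a·d − 672·a^2·d − 192·a·c·d − 252·b^2 + 196·a·b^2 + 56·b^2·c + 1512·b − 1176·a·b − 336·b·c + 1512·b·d − 1176·a·b·d − 336·b·c·d − 720·a·b^2 + 560·a^2·b^2 + 160·a·b^2·c + 720·a·b·d − 560·a^2·b·d − 160·a·b·c·d − 1260·b^3 + 980·a·b^3 + 280·b^3·c + 1260·b^2·d − 980·a·b^2·d − 280·b^2·c·d    [distributive law]
= 1500·b·c^2 − 1044·a·b·c^2 − 216·b·c^3 − 1116·c^2 + 1044·a·c^2 + 216·c^3 − 1116·c^2·d + 1044·a·c^2·d + 216·c^3·d + 3176·a·b·c − 1008·a^2·b·c − 1992·a·c + 1008·a^2·c − 1992·a·c·d + 1008·a^2·c·d + 1784·b^2·c − 1184·a·b^2·c − 384·b^2·c^2 − 2712·b·c − 2064·b·c·d + 1184·a·b·c·d + 384·b·c^2·d + 648·c + 648·c·d − 1320·a·b + 112·a^2·b + 864·a − 672·a^2 + 864·a·d − 672·a^2·d − 252·b^2 − 524·a·b^2 + 1512·b + 1512·b·d − 456·a·b·d + 560·a^2·b^2 − 560·a^2·b·d − 1260·b^3 + 980·a·b^3 + 280·b^3·c + 1260·b^2·d − 980·a·b^2·d − 280·b^2·c·d    [combine like terms]

1500·b·c^2 − 1044·a·b·c^2 − 216·b·c^3 − 1116·c^2 + 1044·a·c^2 + 216·c^3 − 1116·c^2·d + 1044·a·c^2·d + 216·c^3·d + 3176·a·b·c − 1008·a^2·b·c − 1992·a·c + 1008·a^2·c − 1992·a·c·d + 1008·a^2·c·d + 1784·b^2·c − 1184·a·b^2·c − 384·b^2·c^2 − 2712·b·c − 2064·b·c·d + 1184·a·b·c·d + 384·b·c^2·d + 648·c + 648·c·d − 1320·a·b + 112·a^2·b + 864·a − 672·a^2 + 864·a·d − 672·a^2·d − 252·b^2 − 524·a·b^2 + 1512·b + 1512·b·d − 456·a·b·d + 560·a^2·b^2 − 560·a^2·b·d − 1260·b^3 + 980·a·b^3 + 280·b^3·c + 1260·b^2·d − 980·a·b^2·d − 280·b^2·c·d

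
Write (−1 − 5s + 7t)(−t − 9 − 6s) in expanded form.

(−1 − 5s + 7t)(−t − 9 − 6s)
= t + 9 + 6s + 5st + 45s + 30s² − 7t² − 63t − 42st    [distributive law]
= −62t + 9 + 51s − 37st + 30s² − 7t²    [combine like terms]

−62t + 9 + 51s − 37st + 30s² − 7t²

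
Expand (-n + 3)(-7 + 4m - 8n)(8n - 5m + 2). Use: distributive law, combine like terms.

(-n + 3)(-7 + 4m - 8n)(8n - 5m + 2)
= (7n - 4mn + 8n^2 - 21 + 12m - 24n)(8n - 5m + 2)    [distributive law]
= (-17n - 4mn + 8n^2 - 21 + 12m)(8n - 5m + 2)    [combine like terms]
= -136n^2 + 85mn - 34n - 32mn^2 + 20m^2n - 8mn + 64n^3 - 40mn^2 + 16n^2 - 168n + 105m - 42 + 96mn - 60m^2 + 24m    [distributive law]
= -120n^2 + 173mn - 202n - 72mn^2 + 20m^2n + 64n^3 + 129m - 42 - 60m^2    [combine like terms]

-120n^2 + 173mn - 202n - 72mn^2 + 20m^2n + 64n^3 + 129m - 42 - 60m^2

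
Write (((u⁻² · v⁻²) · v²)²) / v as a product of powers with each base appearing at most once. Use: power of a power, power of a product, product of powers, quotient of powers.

(((u⁻² · v⁻²) · v²)²) / v
= (((u⁻² · v⁻²)²) · ((v²)²)) / v    [power of a product]
= ((((u⁻²)²) · ((v⁻²)²)) · ((v²)²)) / v    [power of a product]
= ((u⁻⁴ · ((v⁻²)²)) · ((v²)²)) / v    [power of a power]
= ((u⁻⁴ · v⁻⁴) · ((v²)²)) / v    [power of a power]
= ((u⁻⁴ · v⁻⁴) · v⁴) / v    [power of a power]
= u⁻⁴v⁻¹    [quotient of powers; product of powers]

u⁻⁴v⁻¹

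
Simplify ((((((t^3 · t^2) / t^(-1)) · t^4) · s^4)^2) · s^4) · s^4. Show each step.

s^16·t^20

((((((t^3 · t^2) / t^(-1)) · t^4) · s^4)^2) · s^4) · s^4
= ((((((t^3 · t^2) / t^(-1)) · t^4)^2) · ((s^4)^2)) · s^4) · s^4    [power of a product]
= ((((((t^3 · t^2) / t^(-1))^2) · ((t^4)^2)) · ((s^4)^2)) · s^4) · s^4    [power of a product]
= ((((((t^3 · t^2)^2) / ((t^(-1))^2)) · ((t^4)^2)) · ((s^4)^2)) · s^4) · s^4    [power of a quotient]
= (((((((t^3)^2) · ((t^2)^2)) / ((t^(-1))^2)) · ((t^4)^2)) · ((s^4)^2)) · s^4) · s^4    [power of a product]
= (((((t^6 · ((t^2)^2)) / ((t^(-1))^2)) · ((t^4)^2)) · ((s^4)^2)) · s^4) · s^4    [power of a power]
= (((((t^6 · t^4) / ((t^(-1))^2)) · ((t^4)^2)) · ((s^4)^2)) · s^4) · s^4    [power of a power]
= ((((t^10 / ((t^(-1))^2)) · ((t^4)^2)) · ((s^4)^2)) · s^4) · s^4    [product of powers]
= ((((t^10 / t^(-2)) · ((t^4)^2)) · ((s^4)^2)) · s^4) · s^4    [power of a power]
= (((t^12 · ((t^4)^2)) · ((s^4)^2)) · s^4) · s^4    [quotient of powers]
= (((t^12 · t^8) · ((s^4)^2)) · s^4) · s^4    [power of a power]
= ((t^20 · ((s^4)^2)) · s^4) · s^4    [product of powers]
= ((t^20 · s^8) · s^4) · s^4    [power of a power]
= s^16·t^20    [product of powers]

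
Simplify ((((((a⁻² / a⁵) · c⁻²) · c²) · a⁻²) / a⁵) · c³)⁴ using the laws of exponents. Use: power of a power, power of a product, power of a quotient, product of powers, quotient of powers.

((((((a⁻² / a⁵) · c⁻²) · c²) · a⁻²) / a⁵) · c³)⁴
= ((((((a⁻² / a⁵) · c⁻²) · c²) · a⁻²) / a⁵)⁴) · ((c³)⁴)    [power of a product]
= ((((((a⁻² / a⁵) · c⁻²) · c²) · a⁻²)⁴) / ((a⁵)⁴)) · ((c³)⁴)    [power of a quotient]
= ((((((a⁻² / a⁵) · c⁻²) · c²)⁴) · ((a⁻²)⁴)) / ((a⁵)⁴)) · ((c³)⁴)    [power of a product]
= ((((((a⁻² / a⁵) · c⁻²)⁴) · ((c²)⁴)) · ((a⁻²)⁴)) / ((a⁵)⁴)) · ((c³)⁴)    [power of a product]
= ((((((a⁻² / a⁵)⁴) · ((c⁻²)⁴)) · ((c²)⁴)) · ((a⁻²)⁴)) / ((a⁵)⁴)) · ((c³)⁴)    [power of a product]
= (((((((a⁻²)⁴) / ((a⁵)⁴)) · ((c⁻²)⁴)) · ((c²)⁴)) · ((a⁻²)⁴)) / ((a⁵)⁴)) · ((c³)⁴)    [power of a quotient]
= (((((a⁻⁸ / ((a⁵)⁴)) · ((c⁻²)⁴)) · ((c²)⁴)) · ((a⁻²)⁴)) / ((a⁵)⁴)) · ((c³)⁴)    [power of a power]
= (((((a⁻⁸ / a²⁰) · ((c⁻²)⁴)) · ((c²)⁴)) · ((a⁻²)⁴)) / ((a⁵)⁴)) · ((c³)⁴)    [power of a power]
= ((((a⁻²⁸ · ((c⁻²)⁴)) · ((c²)⁴)) · ((a⁻²)⁴)) / ((a⁵)⁴)) · ((c³)⁴)    [quotient of powers]
= ((((a⁻²⁸ · c⁻⁸) · ((c²)⁴)) · ((a⁻²)⁴)) / ((a⁵)⁴)) · ((c³)⁴)    [power of a power]
= ((((a⁻²⁸ · c⁻⁸) · c⁸) · ((a⁻²)⁴)) / ((a⁵)⁴)) · ((c³)⁴)    [power of a power]
= ((((a⁻²⁸ · c⁻⁸) · c⁸) · a⁻⁸) / ((a⁵)⁴)) · ((c³)⁴)    [power of a power]
= ((((a⁻²⁸ · c⁻⁸) · c⁸) · a⁻⁸) / a²⁰) · ((c³)⁴)    [power of a power]
= ((((a⁻²⁸ · c⁻⁸) · c⁸) · a⁻⁸) / a²⁰) · c¹²    [power of a power]
= a⁻⁵⁶c¹²    [quotient of powers; product of powers]

a⁻⁵⁶c¹²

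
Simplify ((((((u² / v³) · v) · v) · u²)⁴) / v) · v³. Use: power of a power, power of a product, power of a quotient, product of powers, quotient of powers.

((((((u² / v³) · v) · v) · u²)⁴) / v) · v³
= ((((((u² / v³) · v) · v)⁴) · ((u²)⁴)) / v) · v³    [power of a product]
= ((((((u² / v³) · v)⁴) · (v⁴)) · ((u²)⁴)) / v) · v³    [power of a product]
= ((((((u² / v³)⁴) · (v⁴)) · (v⁴)) · ((u²)⁴)) / v) · v³    [power of a product]
= (((((((u²)⁴) / ((v³)⁴)) · (v⁴)) · (v⁴)) · ((u²)⁴)) / v) · v³    [power of a quotient]
= (((((u⁸ / ((v³)⁴)) · (v⁴)) · (v⁴)) · ((u²)⁴)) / v) · v³    [power of a power]
= (((((u⁸ / v¹²) · (v⁴)) · (v⁴)) · ((u²)⁴)) / v) · v³    [power of a power]
= (((((u⁸ / v¹²) · v⁴) · v⁴) · u⁸) / v) · v³    [power of a power]
= u¹⁶v⁻²    [quotient of powers; product of powers]

u¹⁶v⁻²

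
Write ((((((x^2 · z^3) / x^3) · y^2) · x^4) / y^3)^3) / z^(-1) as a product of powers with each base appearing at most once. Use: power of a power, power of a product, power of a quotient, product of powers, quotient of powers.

((((((x^2 · z^3) / x^3) · y^2) · x^4) / y^3)^3) / z^(-1)
= ((((((x^2 · z^3) / x^3) · y^2) · x^4)^3) / ((y^3)^3)) / z^(-1)    [power of a quotient]
= ((((((x^2 · z^3) / x^3) · y^2)^3) · ((x^4)^3)) / ((y^3)^3)) / z^(-1)    [power of a product]
= ((((((x^2 · z^3) / x^3)^3) · ((y^2)^3)) · ((x^4)^3)) / ((y^3)^3)) / z^(-1)    [power of a product]
= ((((((x^2 · z^3)^3) / ((x^3)^3)) · ((y^2)^3)) · ((x^4)^3)) / ((y^3)^3)) / z^(-1)    [power of a quotient]
= (((((((x^2)^3) · ((z^3)^3)) / ((x^3)^3)) · ((y^2)^3)) · ((x^4)^3)) / ((y^3)^3)) / z^(-1)    [power of a product]
= (((((x^6 · ((z^3)^3)) / ((x^3)^3)) · ((y^2)^3)) · ((x^4)^3)) / ((y^3)^3)) / z^(-1)    [power of a power]
= (((((x^6 · z^9) / ((x^3)^3)) · ((y^2)^3)) · ((x^4)^3)) / ((y^3)^3)) / z^(-1)    [power of a power]
= (((((x^6 · z^9) / x^9) · ((y^2)^3)) · ((x^4)^3)) / ((y^3)^3)) / z^(-1)    [power of a power]
= (((((x^6 · z^9) / x^9) · y^6) · ((x^4)^3)) / ((y^3)^3)) / z^(-1)    [power of a power]
= (((((x^6 · z^9) / x^9) · y^6) · x^12) / ((y^3)^3)) / z^(-1)    [power of a power]
= (((((x^6 · z^9) / x^9) · y^6) · x^12) / y^9) / z^(-1)    [power of a power]
= x^9y^(-3)z^10    [quotient of powers; product of powers]

x^9y^(-3)z^10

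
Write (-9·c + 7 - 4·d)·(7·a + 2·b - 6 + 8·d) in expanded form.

(-9·c + 7 - 4·d)·(7·a + 2·b - 6 + 8·d)
= -63·a·c - 18·b·c + 54·c - 72·c·d + 49·a + 14·b - 42 + 56·d - 28·a·d - 8·b·d + 24·d - 32·d^2    [distributive law]
= -63·a·c - 18·b·c + 54·c - 72·c·d + 49·a + 14·b - 42 + 80·d - 28·a·d - 8·b·d - 32·d^2    [combine like terms]

-63·a·c - 18·b·c + 54·c - 72·c·d + 49·a + 14·b - 42 + 80·d - 28·a·d - 8·b·d - 32·d^2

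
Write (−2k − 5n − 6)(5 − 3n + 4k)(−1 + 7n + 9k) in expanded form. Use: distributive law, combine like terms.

(−2k − 5n − 6)(5 − 3n + 4k)(−1 + 7n + 9k)
= (−10k + 6kn − 8k^2 − 25n + 15n^2 − 20kn − 30 + 18n − 24k)(−1 + 7n + 9k)    [distributive law]
= (−34k − 14kn − 8k^2 − 7n + 15n^2 − 30)(−1 + 7n + 9k)    [combine like terms]
= 34k − 238kn − 306k^2 + 14kn − 98kn^2 − 126k^2n + 8k^2 − 56k^2n − 72k^3 + 7n − 49n^2 − 63kn − 15n^2 + 105n^3 + 135kn^2 + 30 − 210n − 270k    [distributive law]
= −236k − 287kn − 298k^2 + 37kn^2 − 182k^2n − 72k^3 − 203n − 64n^2 + 105n^3 + 30    [combine like terms]

−236k − 287kn − 298k^2 + 37kn^2 − 182k^2n − 72k^3 − 203n − 64n^2 + 105n^3 + 30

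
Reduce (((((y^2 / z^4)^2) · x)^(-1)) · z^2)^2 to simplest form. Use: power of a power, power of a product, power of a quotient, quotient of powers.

x^(-2)y^(-8)z^20

(((((y^2 / z^4)^2) · x)^(-1)) · z^2)^2
= (((((y^2 / z^4)^2) · x)^(-1))^2) · ((z^2)^2)    [power of a product]
= ((((y^2 / z^4)^2) · x)^(-2)) · ((z^2)^2)    [power of a power]
= ((((y^2 / z^4)^2)^(-2)) · (x^(-2))) · ((z^2)^2)    [power of a product]
= (((y^2 / z^4)^(-4)) · (x^(-2))) · ((z^2)^2)    [power of a power]
= ((((y^2)^(-4)) / ((z^4)^(-4))) · (x^(-2))) · ((z^2)^2)    [power of a quotient]
= ((y^(-8) / ((z^4)^(-4))) · (x^(-2))) · ((z^2)^2)    [power of a power]
= ((y^(-8) / z^(-16)) · (x^(-2))) · ((z^2)^2)    [power of a power]
= ((y^(-8) / z^(-16)) · x^(-2)) · z^4    [power of a power]
= x^(-2)y^(-8)z^20    [quotient of powers]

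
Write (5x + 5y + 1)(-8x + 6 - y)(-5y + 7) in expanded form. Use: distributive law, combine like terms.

(5x + 5y + 1)(-8x + 6 - y)(-5y + 7)
= (-40x^2 + 30x - 5xy - 40xy + 30y - 5y^2 - 8x + 6 - y)(-5y + 7)    [distributive law]
= (-40x^2 + 22x - 45xy + 29y - 5y^2 + 6)(-5y + 7)    [combine like terms]
= 200x^2y - 280x^2 - 110xy + 154x + 225xy^2 - 315xy - 145y^2 + 203y + 25y^3 - 35y^2 - 30y + 42    [distributive law]
= 200x^2y - 280x^2 - 425xy + 154x + 225xy^2 - 180y^2 + 173y + 25y^3 + 42    [combine like terms]

200x^2y - 280x^2 - 425xy + 154x + 225xy^2 - 180y^2 + 173y + 25y^3 + 42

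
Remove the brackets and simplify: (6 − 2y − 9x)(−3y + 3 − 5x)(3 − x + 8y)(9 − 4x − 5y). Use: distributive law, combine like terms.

378y − 2232xy − 1926y^2 + 3231x^2y + 4911xy^2 + 1302y^3 + 486 − 1917x + 2484x^2 − 1173x^3 − 2775x^2y^2 − 1642xy^3 − 240y^4 − 1067x^3y + 180x^4

(6 − 2y − 9x)(−3y + 3 − 5x)(3 − x + 8y)(9 − 4x − 5y)
= (−18y + 18 − 30x + 6y^2 − 6y + 10xy + 27xy − 27x + 45x^2)(3 − x + 8y)(9 − 4x − 5y)    [distributive law]
= (−24y + 18 − 57x + 6y^2 + 37xy + 45x^2)(3 − x + 8y)(9 − 4x − 5y)    [combine like terms]
= (−72y + 24xy − 192y^2 + 54 − 18x + 144y − 171x + 57x^2 − 456xy + 18y^2 − 6xy^2 + 48y^3 + 111xy − 37x^2y + 296xy^2 + 135x^2 − 45x^3 + 360x^2y)(9 − 4x − 5y)    [distributive law]
= (72y − 321xy − 174y^2 + 54 − 189x + 192x^2 + 290xy^2 + 48y^3 + 323x^2y − 45x^3)(9 − 4x − 5y)    [combine like terms]
= 648y − 288xy − 360y^2 − 2889xy + 1284x^2y + 1605xy^2 − 1566y^2 + 696xy^2 + 870y^3 + 486 − 216x − 270y − 1701x + 756x^2 + 945xy + 1728x^2 − 768x^3 − 960x^2y + 2610xy^2 − 1160x^2y^2 − 1450xy^3 + 432y^3 − 192xy^3 − 240y^4 + 2907x^2y − 1292x^3y − 1615x^2y^2 − 405x^3 + 180x^4 + 225x^3y    [distributive law]
= 378y − 2232xy − 1926y^2 + 3231x^2y + 4911xy^2 + 1302y^3 + 486 − 1917x + 2484x^2 − 1173x^3 − 2775x^2y^2 − 1642xy^3 − 240y^4 − 1067x^3y + 180x^4    [combine like terms]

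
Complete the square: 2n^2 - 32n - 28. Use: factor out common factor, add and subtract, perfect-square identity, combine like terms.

2(n - 8)^2 - 156

2n^2 - 32n - 28
= 2(n^2 - 16n) - 28    [factor out 2 from the n-terms]
= 2(n^2 - 16n + 64 - 64) - 28    [add and subtract 64 inside the bracket]
= 2(n - 8)^2 - 128 - 28    [perfect-square identity]
= 2(n - 8)^2 - 156    [combine constants]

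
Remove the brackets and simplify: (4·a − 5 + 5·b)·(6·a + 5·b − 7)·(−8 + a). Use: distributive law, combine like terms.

−250·a^2 + 24·a^3 − 460·a·b + 50·a^2·b + 499·a + 480·b − 280 − 200·b^2 + 25·a·b^2

(4·a − 5 + 5·b)·(6·a + 5·b − 7)·(−8 + a)
= (24·a^2 + 20·a·b − 28·a − 30·a − 25·b + 35 + 30·a·b + 25·b^2 − 35·b)·(−8 + a)    [distributive law]
= (24·a^2 + 50·a·b − 58·a − 60·b + 35 + 25·b^2)·(−8 + a)    [combine like terms]
= −192·a^2 + 24·a^3 − 400·a·b + 50·a^2·b + 464·a − 58·a^2 + 480·b − 60·a·b − 280 + 35·a − 200·b^2 + 25·a·b^2    [distributive law]
= −250·a^2 + 24·a^3 − 460·a·b + 50·a^2·b + 499·a + 480·b − 280 − 200·b^2 + 25·a·b^2    [combine like terms]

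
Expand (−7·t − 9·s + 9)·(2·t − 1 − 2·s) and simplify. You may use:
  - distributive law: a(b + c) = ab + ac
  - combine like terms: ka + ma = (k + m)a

−14·t² + 25·t − 4·s·t − 9·s + 18·s² − 9

(−7·t − 9·s + 9)·(2·t − 1 − 2·s)
= −14·t² + 7·t + 14·s·t − 18·s·t + 9·s + 18·s² + 18·t − 9 − 18·s    [distributive law]
= −14·t² + 25·t − 4·s·t − 9·s + 18·s² − 9    [combine like terms]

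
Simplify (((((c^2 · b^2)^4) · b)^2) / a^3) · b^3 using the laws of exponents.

a^(-3)b^21c^16

(((((c^2 · b^2)^4) · b)^2) / a^3) · b^3
= (((((c^2 · b^2)^4)^2) · (b^2)) / a^3) · b^3    [power of a product]
= ((((c^2 · b^2)^8) · (b^2)) / a^3) · b^3    [power of a power]
= (((((c^2)^8) · ((b^2)^8)) · (b^2)) / a^3) · b^3    [power of a product]
= (((c^16 · ((b^2)^8)) · (b^2)) / a^3) · b^3    [power of a power]
= (((c^16 · b^16) · (b^2)) / a^3) · b^3    [power of a power]
= a^(-3)b^21c^16    [quotient of powers; product of powers]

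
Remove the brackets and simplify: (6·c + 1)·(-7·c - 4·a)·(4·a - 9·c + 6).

48·a·c^2 + 378·c^3 - 189·c^2 - 96·a^2·c - 136·a·c - 42·c - 16·a^2 - 24·a

(6·c + 1)·(-7·c - 4·a)·(4·a - 9·c + 6)
= (-42·c^2 - 24·a·c - 7·c - 4·a)·(4·a - 9·c + 6)    [distributive law]
= -168·a·c^2 + 378·c^3 - 252·c^2 - 96·a^2·c + 216·a·c^2 - 144·a·c - 28·a·c + 63·c^2 - 42·c - 16·a^2 + 36·a·c - 24·a    [distributive law]
= 48·a·c^2 + 378·c^3 - 189·c^2 - 96·a^2·c - 136·a·c - 42·c - 16·a^2 - 24·a    [combine like terms]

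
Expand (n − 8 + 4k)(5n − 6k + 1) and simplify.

(n − 8 + 4k)(5n − 6k + 1)
= 5n² − 6kn + n − 40n + 48k − 8 + 20kn − 24k² + 4k    [distributive law]
= 5n² + 14kn − 39n + 52k − 8 − 24k²    [combine like terms]

5n² + 14kn − 39n + 52k − 8 − 24k²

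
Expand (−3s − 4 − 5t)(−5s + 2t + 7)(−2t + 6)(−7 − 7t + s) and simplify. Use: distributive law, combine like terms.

(−3s − 4 − 5t)(−5s + 2t + 7)(−2t + 6)(−7 − 7t + s)
= (15s^2 − 6st − 21s + 20s − 8t − 28 + 25st − 10t^2 − 35t)(−2t + 6)(−7 − 7t + s)    [distributive law]
= (15s^2 + 19st − s − 43t − 28 − 10t^2)(−2t + 6)(−7 − 7t + s)    [combine like terms]
= (−30s^2t + 90s^2 − 38st^2 + 114st + 2st − 6s + 86t^2 − 258t + 56t − 168 + 20t^3 − 60t^2)(−7 − 7t + s)    [distributive law]
= (−30s^2t + 90s^2 − 38st^2 + 116st − 6s + 26t^2 − 202t − 168 + 20t^3)(−7 − 7t + s)    [combine like terms]
= 210s^2t + 210s^2t^2 − 30s^3t − 630s^2 − 630s^2t + 90s^3 + 266st^2 + 266st^3 − 38s^2t^2 − 812st − 812st^2 + 116s^2t + 42s + 42st − 6s^2 − 182t^2 − 182t^3 + 26st^2 + 1414t + 1414t^2 − 202st + 1176 + 1176t − 168s − 140t^3 − 140t^4 + 20st^3    [distributive law]
= −304s^2t + 172s^2t^2 − 30s^3t − 636s^2 + 90s^3 − 520st^2 + 286st^3 − 972st − 126s + 1232t^2 − 322t^3 + 2590t + 1176 − 140t^4    [combine like terms]

−304s^2t + 172s^2t^2 − 30s^3t − 636s^2 + 90s^3 − 520st^2 + 286st^3 − 972st − 126s + 1232t^2 − 322t^3 + 2590t + 1176 − 140t^4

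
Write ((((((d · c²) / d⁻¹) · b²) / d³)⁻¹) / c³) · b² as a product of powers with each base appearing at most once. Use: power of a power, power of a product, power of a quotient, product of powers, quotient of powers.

c⁻⁵d

((((((d · c²) / d⁻¹) · b²) / d³)⁻¹) / c³) · b²
= ((((((d · c²) / d⁻¹) · b²)⁻¹) / ((d³)⁻¹)) / c³) · b²    [power of a quotient]
= ((((((d · c²) / d⁻¹)⁻¹) · ((b²)⁻¹)) / ((d³)⁻¹)) / c³) · b²    [power of a product]
= ((((((d · c²)⁻¹) / ((d⁻¹)⁻¹)) · ((b²)⁻¹)) / ((d³)⁻¹)) / c³) · b²    [power of a quotient]
= ((((((d⁻¹) · ((c²)⁻¹)) / ((d⁻¹)⁻¹)) · ((b²)⁻¹)) / ((d³)⁻¹)) / c³) · b²    [power of a product]
= (((((d⁻¹ · c⁻²) / ((d⁻¹)⁻¹)) · ((b²)⁻¹)) / ((d³)⁻¹)) / c³) · b²    [power of a power]
= (((((d⁻¹ · c⁻²) / d) · ((b²)⁻¹)) / ((d³)⁻¹)) / c³) · b²    [power of a power]
= (((((d⁻¹ · c⁻²) / d) · b⁻²) / ((d³)⁻¹)) / c³) · b²    [power of a power]
= (((((d⁻¹ · c⁻²) / d) · b⁻²) / d⁻³) / c³) · b²    [power of a power]
= c⁻⁵d    [quotient of powers; product of powers]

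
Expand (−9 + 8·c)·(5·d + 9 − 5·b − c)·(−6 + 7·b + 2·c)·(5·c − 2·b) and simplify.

(−9 + 8·c)·(5·d + 9 − 5·b − c)·(−6 + 7·b + 2·c)·(5·c − 2·b)
= (−45·d − 81 + 45·b + 9·c + 40·c·d + 72·c − 40·b·c − 8·c²)·(−6 + 7·b + 2·c)·(5·c − 2·b)    [distributive law]
= (−45·d − 81 + 45·b + 81·c + 40·c·d − 40·b·c − 8·c²)·(−6 + 7·b + 2·c)·(5·c − 2·b)    [combine like terms]
= (270·d − 315·b·d − 90·c·d + 486 − 567·b − 162·c − 270·b + 315·b² + 90·b·c − 486·c + 567·b·c + 162·c² − 240·c·d + 280·b·c·d + 80·c²·d + 240·b·c − 280·b²·c − 80·b·c² + 48·c² − 56·b·c² − 16·c³)·(5·c − 2·b)    [distributive law]
= (270·d − 315·b·d − 330·c·d + 486 − 837·b − 648·c + 315·b² + 897·b·c + 210·c² + 280·b·c·d + 80·c²·d − 280·b²·c − 136·b·c² − 16·c³)·(5·c − 2·b)    [combine like terms]
= 1350·c·d − 540·b·d − 1575·b·c·d + 630·b²·d − 1650·c²·d + 660·b·c·d + 2430·c − 972·b − 4185·b·c + 1674·b² − 3240·c² + 1296·b·c + 1575·b²·c − 630·b³ + 4485·b·c² − 1794·b²·c + 1050·c³ − 420·b·c² + 1400·b·c²·d − 560·b²·c·d + 400·c³·d − 160·b·c²·d − 1400·b²·c² + 560·b³·c − 680·b·c³ + 272·b²·c² − 80·c⁴ + 32·b·c³    [distributive law]
= 1350·c·d − 540·b·d − 915·b·c·d + 630·b²·d − 1650·c²·d + 2430·c − 972·b − 2889·b·c + 1674·b² − 3240·c² − 219·b²·c − 630·b³ + 4065·b·c² + 1050·c³ + 1240·b·c²·d − 560·b²·c·d + 400·c³·d − 1128·b²·c² + 560·b³·c − 648·b·c³ − 80·c⁴    [combine like terms]

1350·c·d − 540·b·d − 915·b·c·d + 630·b²·d − 1650·c²·d + 2430·c − 972·b − 2889·b·c + 1674·b² − 3240·c² − 219·b²·c − 630·b³ + 4065·b·c² + 1050·c³ + 1240·b·c²·d − 560·b²·c·d + 400·c³·d − 1128·b²·c² + 560·b³·c − 648·b·c³ − 80·c⁴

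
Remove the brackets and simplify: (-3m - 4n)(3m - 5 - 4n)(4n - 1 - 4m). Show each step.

-36m^2n - 51m^2 + 36m^3 - 20mn - 15m + 64n^2 - 20n + 64n^3 - 64mn^2

(-3m - 4n)(3m - 5 - 4n)(4n - 1 - 4m)
= (-9m^2 + 15m + 12mn - 12mn + 20n + 16n^2)(4n - 1 - 4m)    [distributive law]
= (-9m^2 + 15m + 20n + 16n^2)(4n - 1 - 4m)    [combine like terms]
= -36m^2n + 9m^2 + 36m^3 + 60mn - 15m - 60m^2 + 80n^2 - 20n - 80mn + 64n^3 - 16n^2 - 64mn^2    [distributive law]
= -36m^2n - 51m^2 + 36m^3 - 20mn - 15m + 64n^2 - 20n + 64n^3 - 64mn^2    [combine like terms]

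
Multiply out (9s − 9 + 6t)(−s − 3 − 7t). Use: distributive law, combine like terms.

−9s^2 − 18s − 69st + 27 + 45t − 42t^2

(9s − 9 + 6t)(−s − 3 − 7t)
= −9s^2 − 27s − 63st + 9s + 27 + 63t − 6st − 18t − 42t^2    [distributive law]
= −9s^2 − 18s − 69st + 27 + 45t − 42t^2    [combine like terms]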